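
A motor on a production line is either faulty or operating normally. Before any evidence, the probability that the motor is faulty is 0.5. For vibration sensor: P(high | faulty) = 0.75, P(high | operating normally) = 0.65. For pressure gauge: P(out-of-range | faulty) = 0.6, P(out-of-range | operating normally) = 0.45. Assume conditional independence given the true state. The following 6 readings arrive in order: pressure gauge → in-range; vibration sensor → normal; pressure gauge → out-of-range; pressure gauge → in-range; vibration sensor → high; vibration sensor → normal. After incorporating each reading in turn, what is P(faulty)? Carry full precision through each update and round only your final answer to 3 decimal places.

After pressure gauge='in-range': P(faulty) = 0.4·0.5000 / (0.4·0.5000 + 0.55·0.5000) ≈ 0.4211
After vibration sensor='normal': P(faulty) = 0.25·0.4211 / (0.25·0.4211 + 0.35·0.5789) ≈ 0.3419
After pressure gauge='out-of-range': P(faulty) = 0.6·0.3419 / (0.6·0.3419 + 0.45·0.6581) ≈ 0.4092
After pressure gauge='in-range': P(faulty) = 0.4·0.4092 / (0.4·0.4092 + 0.55·0.5908) ≈ 0.3350
After vibration sensor='high': P(faulty) = 0.75·0.3350 / (0.75·0.3350 + 0.65·0.6650) ≈ 0.3676
After vibration sensor='normal': P(faulty) = 0.25·0.3676 / (0.25·0.3676 + 0.35·0.6324) ≈ 0.2934

0.293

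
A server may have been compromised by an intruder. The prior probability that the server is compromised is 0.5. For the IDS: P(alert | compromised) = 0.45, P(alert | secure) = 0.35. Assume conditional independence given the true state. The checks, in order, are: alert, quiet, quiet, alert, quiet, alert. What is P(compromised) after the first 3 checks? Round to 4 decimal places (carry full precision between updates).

0.4793

After 'alert': P(compromised) = 0.45·0.5000 / (0.45·0.5000 + 0.35·0.5000) ≈ 0.5625
After 'quiet': P(compromised) = 0.55·0.5625 / (0.55·0.5625 + 0.65·0.4375) ≈ 0.5211
After 'quiet': P(compromised) = 0.55·0.5211 / (0.55·0.5211 + 0.65·0.4789) ≈ 0.4793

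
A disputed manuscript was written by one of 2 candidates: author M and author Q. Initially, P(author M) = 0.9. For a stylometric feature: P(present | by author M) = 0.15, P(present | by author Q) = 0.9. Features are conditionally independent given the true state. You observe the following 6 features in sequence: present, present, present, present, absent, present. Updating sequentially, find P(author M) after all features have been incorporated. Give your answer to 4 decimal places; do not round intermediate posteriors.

After 'present': P(author M) = 0.15·0.9000 / (0.15·0.9000 + 0.9·0.1000) ≈ 0.6000
After 'present': P(author M) = 0.15·0.6000 / (0.15·0.6000 + 0.9·0.4000) ≈ 0.2000
After 'present': P(author M) = 0.15·0.2000 / (0.15·0.2000 + 0.9·0.8000) ≈ 0.0400
After 'present': P(author M) = 0.15·0.0400 / (0.15·0.0400 + 0.9·0.9600) ≈ 0.0069
After 'absent': P(author M) = 0.85·0.0069 / (0.85·0.0069 + 0.1·0.9931) ≈ 0.0557
After 'present': P(author M) = 0.15·0.0557 / (0.15·0.0557 + 0.9·0.9443) ≈ 0.0097

0.0097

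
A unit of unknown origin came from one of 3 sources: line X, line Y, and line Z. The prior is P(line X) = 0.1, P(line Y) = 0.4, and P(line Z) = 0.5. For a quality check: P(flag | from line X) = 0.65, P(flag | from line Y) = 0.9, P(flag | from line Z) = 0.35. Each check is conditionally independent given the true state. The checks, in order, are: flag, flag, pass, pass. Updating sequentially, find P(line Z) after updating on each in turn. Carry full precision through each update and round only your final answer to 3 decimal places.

0.755

After 'flag': normaliser = 0.65·0.1000 + 0.9·0.4000 + 0.35·0.5000; P(line X) ≈ 0.1083, P(line Y) ≈ 0.6000, P(line Z) ≈ 0.2917
After 'flag': normaliser = 0.65·0.1083 + 0.9·0.6000 + 0.35·0.2917; P(line X) ≈ 0.0988, P(line Y) ≈ 0.7579, P(line Z) ≈ 0.1433
After 'pass': normaliser = 0.35·0.0988 + 0.1·0.7579 + 0.65·0.1433; P(line X) ≈ 0.1700, P(line Y) ≈ 0.3724, P(line Z) ≈ 0.4576
After 'pass': normaliser = 0.35·0.1700 + 0.1·0.3724 + 0.65·0.4576; P(line X) ≈ 0.1509, P(line Y) ≈ 0.0945, P(line Z) ≈ 0.7546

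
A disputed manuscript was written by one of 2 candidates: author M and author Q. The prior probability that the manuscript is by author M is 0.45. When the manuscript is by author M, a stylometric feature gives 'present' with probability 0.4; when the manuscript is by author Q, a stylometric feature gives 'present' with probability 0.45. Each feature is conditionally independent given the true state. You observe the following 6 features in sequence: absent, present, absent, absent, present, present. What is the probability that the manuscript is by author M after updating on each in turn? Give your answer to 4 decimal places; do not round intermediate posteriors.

After 'absent': P(author M) = 0.6·0.4500 / (0.6·0.4500 + 0.55·0.5500) ≈ 0.4716
After 'present': P(author M) = 0.4·0.4716 / (0.4·0.4716 + 0.45·0.5284) ≈ 0.4424
After 'absent': P(author M) = 0.6·0.4424 / (0.6·0.4424 + 0.55·0.5576) ≈ 0.4640
After 'absent': P(author M) = 0.6·0.4640 / (0.6·0.4640 + 0.55·0.5360) ≈ 0.4856
After 'present': P(author M) = 0.4·0.4856 / (0.4·0.4856 + 0.45·0.5144) ≈ 0.4563
After 'present': P(author M) = 0.4·0.4563 / (0.4·0.4563 + 0.45·0.5437) ≈ 0.4273

0.4273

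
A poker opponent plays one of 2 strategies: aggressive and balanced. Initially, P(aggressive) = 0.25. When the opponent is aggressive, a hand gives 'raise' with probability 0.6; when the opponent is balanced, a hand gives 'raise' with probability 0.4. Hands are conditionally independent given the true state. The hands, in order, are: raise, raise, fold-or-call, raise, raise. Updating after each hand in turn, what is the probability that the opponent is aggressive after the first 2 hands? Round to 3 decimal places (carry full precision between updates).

After 'raise': P(aggressive) = 0.6·0.2500 / (0.6·0.2500 + 0.4·0.7500) ≈ 0.3333
After 'raise': P(aggressive) = 0.6·0.3333 / (0.6·0.3333 + 0.4·0.6667) ≈ 0.4286

0.429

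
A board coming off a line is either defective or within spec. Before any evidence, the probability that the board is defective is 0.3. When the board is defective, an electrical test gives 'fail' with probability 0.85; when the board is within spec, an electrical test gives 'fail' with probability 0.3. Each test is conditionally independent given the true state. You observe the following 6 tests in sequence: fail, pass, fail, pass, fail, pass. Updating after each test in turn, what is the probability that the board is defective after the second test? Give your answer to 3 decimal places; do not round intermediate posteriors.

Apply Bayes' rule sequentially, carrying P(defective) forward.
After 'fail': P(defective) = 0.85·0.3000 / (0.85·0.3000 + 0.3·0.7000) ≈ 0.5484
After 'pass': P(defective) = 0.15·0.5484 / (0.15·0.5484 + 0.7·0.4516) ≈ 0.2065

0.206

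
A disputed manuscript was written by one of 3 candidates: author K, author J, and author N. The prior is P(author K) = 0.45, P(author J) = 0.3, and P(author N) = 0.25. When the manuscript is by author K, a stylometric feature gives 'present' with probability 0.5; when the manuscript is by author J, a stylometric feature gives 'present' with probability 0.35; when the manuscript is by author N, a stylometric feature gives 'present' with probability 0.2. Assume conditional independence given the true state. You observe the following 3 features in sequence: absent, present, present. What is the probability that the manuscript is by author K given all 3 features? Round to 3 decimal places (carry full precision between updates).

0.638

Each posterior becomes the prior for the next update.
After 'absent': normaliser = 0.5·0.4500 + 0.65·0.3000 + 0.8·0.2500; P(author K) ≈ 0.3629, P(author J) ≈ 0.3145, P(author N) ≈ 0.3226
After 'present': normaliser = 0.5·0.3629 + 0.35·0.3145 + 0.2·0.3226; P(author K) ≈ 0.5096, P(author J) ≈ 0.3092, P(author N) ≈ 0.1812
After 'present': normaliser = 0.5·0.5096 + 0.35·0.3092 + 0.2·0.1812; P(author K) ≈ 0.6382, P(author J) ≈ 0.2710, P(author N) ≈ 0.0908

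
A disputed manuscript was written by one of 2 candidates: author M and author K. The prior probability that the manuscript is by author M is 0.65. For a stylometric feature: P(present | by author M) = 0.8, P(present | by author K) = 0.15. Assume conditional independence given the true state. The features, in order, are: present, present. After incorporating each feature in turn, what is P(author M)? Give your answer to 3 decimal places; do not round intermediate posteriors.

0.981

After 'present': P(author M) = 0.8·0.6500 / (0.8·0.6500 + 0.15·0.3500) ≈ 0.9083
After 'present': P(author M) = 0.8·0.9083 / (0.8·0.9083 + 0.15·0.0917) ≈ 0.9814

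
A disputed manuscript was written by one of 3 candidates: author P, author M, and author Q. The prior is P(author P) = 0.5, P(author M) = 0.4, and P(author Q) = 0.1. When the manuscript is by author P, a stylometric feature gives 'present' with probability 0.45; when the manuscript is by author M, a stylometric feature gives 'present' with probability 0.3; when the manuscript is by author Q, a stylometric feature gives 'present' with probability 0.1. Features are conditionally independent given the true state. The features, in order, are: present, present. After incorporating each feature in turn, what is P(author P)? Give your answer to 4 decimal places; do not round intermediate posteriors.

0.7324

After 'present': normaliser = 0.45·0.5000 + 0.3·0.4000 + 0.1·0.1000; P(author P) ≈ 0.6338, P(author M) ≈ 0.3380, P(author Q) ≈ 0.0282
After 'present': normaliser = 0.45·0.6338 + 0.3·0.3380 + 0.1·0.0282; P(author P) ≈ 0.7324, P(author M) ≈ 0.2604, P(author Q) ≈ 0.0072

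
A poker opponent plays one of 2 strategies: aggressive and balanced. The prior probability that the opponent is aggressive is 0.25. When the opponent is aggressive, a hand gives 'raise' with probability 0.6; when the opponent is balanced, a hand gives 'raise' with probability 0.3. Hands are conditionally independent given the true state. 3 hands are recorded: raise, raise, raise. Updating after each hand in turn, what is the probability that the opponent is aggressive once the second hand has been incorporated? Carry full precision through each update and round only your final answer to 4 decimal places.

0.5714

After 'raise': P(aggressive) = 0.6·0.2500 / (0.6·0.2500 + 0.3·0.7500) ≈ 0.4000
After 'raise': P(aggressive) = 0.6·0.4000 / (0.6·0.4000 + 0.3·0.6000) ≈ 0.5714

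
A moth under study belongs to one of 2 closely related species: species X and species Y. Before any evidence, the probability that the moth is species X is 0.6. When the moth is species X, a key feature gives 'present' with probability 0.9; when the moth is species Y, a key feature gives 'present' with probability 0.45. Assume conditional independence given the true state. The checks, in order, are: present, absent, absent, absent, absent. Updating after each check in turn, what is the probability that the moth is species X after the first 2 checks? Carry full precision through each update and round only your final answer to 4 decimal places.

Each posterior becomes the prior for the next update.
After 'present': P(species X) = 0.9·0.6000 / (0.9·0.6000 + 0.45·0.4000) ≈ 0.7500
After 'absent': P(species X) = 0.1·0.7500 / (0.1·0.7500 + 0.55·0.2500) ≈ 0.3529

0.3529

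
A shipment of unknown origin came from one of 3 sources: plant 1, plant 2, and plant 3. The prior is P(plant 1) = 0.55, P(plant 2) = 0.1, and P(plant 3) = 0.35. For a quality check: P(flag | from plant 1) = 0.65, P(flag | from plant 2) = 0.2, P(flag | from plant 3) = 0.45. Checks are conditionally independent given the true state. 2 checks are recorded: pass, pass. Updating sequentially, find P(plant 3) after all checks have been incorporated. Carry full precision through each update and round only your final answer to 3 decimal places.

0.446

Each posterior becomes the prior for the next update.
After 'pass': normaliser = 0.35·0.5500 + 0.8·0.1000 + 0.55·0.3500; P(plant 1) ≈ 0.4140, P(plant 2) ≈ 0.1720, P(plant 3) ≈ 0.4140
After 'pass': normaliser = 0.35·0.4140 + 0.8·0.1720 + 0.55·0.4140; P(plant 1) ≈ 0.2840, P(plant 2) ≈ 0.2698, P(plant 3) ≈ 0.4463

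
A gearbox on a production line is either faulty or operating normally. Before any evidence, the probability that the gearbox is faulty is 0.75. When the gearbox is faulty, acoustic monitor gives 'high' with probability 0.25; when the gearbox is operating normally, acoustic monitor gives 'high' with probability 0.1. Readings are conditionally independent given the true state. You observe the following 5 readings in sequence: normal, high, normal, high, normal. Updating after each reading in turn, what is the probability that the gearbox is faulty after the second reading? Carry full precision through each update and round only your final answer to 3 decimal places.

Apply Bayes' rule sequentially, carrying P(faulty) forward.
After 'normal': P(faulty) = 0.75·0.7500 / (0.75·0.7500 + 0.9·0.2500) ≈ 0.7143
After 'high': P(faulty) = 0.25·0.7143 / (0.25·0.7143 + 0.1·0.2857) ≈ 0.8621

0.862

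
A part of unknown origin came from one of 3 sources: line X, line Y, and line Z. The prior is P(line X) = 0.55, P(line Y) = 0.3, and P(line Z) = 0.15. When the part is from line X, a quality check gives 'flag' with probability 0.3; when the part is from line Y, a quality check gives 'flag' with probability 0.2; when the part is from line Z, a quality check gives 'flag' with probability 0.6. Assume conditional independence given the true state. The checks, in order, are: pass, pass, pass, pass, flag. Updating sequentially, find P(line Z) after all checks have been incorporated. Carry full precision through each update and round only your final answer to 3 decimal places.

0.035

After 'pass': normaliser = 0.7·0.5500 + 0.8·0.3000 + 0.4·0.1500; P(line X) ≈ 0.5620, P(line Y) ≈ 0.3504, P(line Z) ≈ 0.0876
After 'pass': normaliser = 0.7·0.5620 + 0.8·0.3504 + 0.4·0.0876; P(line X) ≈ 0.5551, P(line Y) ≈ 0.3955, P(line Z) ≈ 0.0494
After 'pass': normaliser = 0.7·0.5551 + 0.8·0.3955 + 0.4·0.0494; P(line X) ≈ 0.5362, P(line Y) ≈ 0.4365, P(line Z) ≈ 0.0273
After 'pass': normaliser = 0.7·0.5362 + 0.8·0.4365 + 0.4·0.0273; P(line X) ≈ 0.5103, P(line Y) ≈ 0.4749, P(line Z) ≈ 0.0148
After 'flag': normaliser = 0.3·0.5103 + 0.2·0.4749 + 0.6·0.0148; P(line X) ≈ 0.5958, P(line Y) ≈ 0.3696, P(line Z) ≈ 0.0346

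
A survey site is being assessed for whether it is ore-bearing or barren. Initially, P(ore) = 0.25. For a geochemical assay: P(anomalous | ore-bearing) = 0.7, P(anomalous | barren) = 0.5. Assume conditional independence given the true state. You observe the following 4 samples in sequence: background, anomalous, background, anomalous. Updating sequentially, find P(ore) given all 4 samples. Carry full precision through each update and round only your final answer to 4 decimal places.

0.1904

After 'background': P(ore) = 0.3·0.2500 / (0.3·0.2500 + 0.5·0.7500) ≈ 0.1667
After 'anomalous': P(ore) = 0.7·0.1667 / (0.7·0.1667 + 0.5·0.8333) ≈ 0.2188
After 'background': P(ore) = 0.3·0.2188 / (0.3·0.2188 + 0.5·0.7812) ≈ 0.1438
After 'anomalous': P(ore) = 0.7·0.1438 / (0.7·0.1438 + 0.5·0.8562) ≈ 0.1904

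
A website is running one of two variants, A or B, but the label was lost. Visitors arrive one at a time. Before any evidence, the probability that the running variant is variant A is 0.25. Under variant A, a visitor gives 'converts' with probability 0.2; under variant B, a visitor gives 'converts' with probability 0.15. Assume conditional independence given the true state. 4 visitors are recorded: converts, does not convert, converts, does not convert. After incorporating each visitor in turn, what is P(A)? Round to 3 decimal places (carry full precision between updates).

Each posterior becomes the prior for the next update.
After 'converts': P(A) = 0.2·0.2500 / (0.2·0.2500 + 0.15·0.7500) ≈ 0.3077
After 'does not convert': P(A) = 0.8·0.3077 / (0.8·0.3077 + 0.85·0.6923) ≈ 0.2949
After 'converts': P(A) = 0.2·0.2949 / (0.2·0.2949 + 0.15·0.7051) ≈ 0.3580
After 'does not convert': P(A) = 0.8·0.3580 / (0.8·0.3580 + 0.85·0.6420) ≈ 0.3442

0.344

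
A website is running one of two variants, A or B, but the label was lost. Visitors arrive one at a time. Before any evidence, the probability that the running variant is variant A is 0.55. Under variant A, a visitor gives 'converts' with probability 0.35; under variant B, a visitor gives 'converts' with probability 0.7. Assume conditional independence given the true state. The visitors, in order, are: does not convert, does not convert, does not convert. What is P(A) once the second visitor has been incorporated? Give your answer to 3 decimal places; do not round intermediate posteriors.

0.852

After 'does not convert': P(A) = 0.65·0.5500 / (0.65·0.5500 + 0.3·0.4500) ≈ 0.7259
After 'does not convert': P(A) = 0.65·0.7259 / (0.65·0.7259 + 0.3·0.2741) ≈ 0.8516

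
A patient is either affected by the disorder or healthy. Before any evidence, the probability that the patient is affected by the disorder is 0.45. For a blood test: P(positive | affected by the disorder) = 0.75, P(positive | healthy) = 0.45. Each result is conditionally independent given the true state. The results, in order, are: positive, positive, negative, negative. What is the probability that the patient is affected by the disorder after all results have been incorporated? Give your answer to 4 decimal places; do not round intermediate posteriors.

After 'positive': P(affected) = 0.75·0.4500 / (0.75·0.4500 + 0.45·0.5500) ≈ 0.5769
After 'positive': P(affected) = 0.75·0.5769 / (0.75·0.5769 + 0.45·0.4231) ≈ 0.6944
After 'negative': P(affected) = 0.25·0.6944 / (0.25·0.6944 + 0.55·0.3056) ≈ 0.5081
After 'negative': P(affected) = 0.25·0.5081 / (0.25·0.5081 + 0.55·0.4919) ≈ 0.3195

0.3195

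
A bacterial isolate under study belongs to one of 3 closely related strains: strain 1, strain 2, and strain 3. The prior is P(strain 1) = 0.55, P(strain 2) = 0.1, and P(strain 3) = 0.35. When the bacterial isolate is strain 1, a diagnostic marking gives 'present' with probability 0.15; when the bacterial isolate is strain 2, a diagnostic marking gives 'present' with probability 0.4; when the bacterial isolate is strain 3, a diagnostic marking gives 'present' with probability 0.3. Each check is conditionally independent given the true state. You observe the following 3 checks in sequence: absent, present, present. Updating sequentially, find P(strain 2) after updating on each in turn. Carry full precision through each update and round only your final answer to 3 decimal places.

After 'absent': normaliser = 0.85·0.5500 + 0.6·0.1000 + 0.7·0.3500; P(strain 1) ≈ 0.6052, P(strain 2) ≈ 0.0777, P(strain 3) ≈ 0.3172
After 'present': normaliser = 0.15·0.6052 + 0.4·0.0777 + 0.3·0.3172; P(strain 1) ≈ 0.4183, P(strain 2) ≈ 0.1432, P(strain 3) ≈ 0.4385
After 'present': normaliser = 0.15·0.4183 + 0.4·0.1432 + 0.3·0.4385; P(strain 1) ≈ 0.2494, P(strain 2) ≈ 0.2277, P(strain 3) ≈ 0.5229

0.228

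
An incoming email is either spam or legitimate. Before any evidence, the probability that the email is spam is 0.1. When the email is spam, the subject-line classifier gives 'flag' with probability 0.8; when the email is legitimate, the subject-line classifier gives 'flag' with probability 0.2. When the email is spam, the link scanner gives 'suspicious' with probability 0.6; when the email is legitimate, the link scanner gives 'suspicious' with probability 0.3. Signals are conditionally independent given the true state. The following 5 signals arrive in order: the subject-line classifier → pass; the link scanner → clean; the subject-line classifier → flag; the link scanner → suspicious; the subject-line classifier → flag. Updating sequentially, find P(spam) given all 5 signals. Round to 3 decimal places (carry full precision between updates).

After the subject-line classifier='pass': P(spam) = 0.2·0.1000 / (0.2·0.1000 + 0.8·0.9000) ≈ 0.0270
After the link scanner='clean': P(spam) = 0.4·0.0270 / (0.4·0.0270 + 0.7·0.9730) ≈ 0.0156
After the subject-line classifier='flag': P(spam) = 0.8·0.0156 / (0.8·0.0156 + 0.2·0.9844) ≈ 0.0597
After the link scanner='suspicious': P(spam) = 0.6·0.0597 / (0.6·0.0597 + 0.3·0.9403) ≈ 0.1127
After the subject-line classifier='flag': P(spam) = 0.8·0.1127 / (0.8·0.1127 + 0.2·0.8873) ≈ 0.3368

0.337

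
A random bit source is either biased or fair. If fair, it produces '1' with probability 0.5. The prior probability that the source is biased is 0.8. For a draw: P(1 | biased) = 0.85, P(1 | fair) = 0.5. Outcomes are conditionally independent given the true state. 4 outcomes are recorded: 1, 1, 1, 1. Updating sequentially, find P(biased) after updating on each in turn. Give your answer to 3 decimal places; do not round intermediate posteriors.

0.971

After '1': P(biased) = 0.85·0.8000 / (0.85·0.8000 + 0.5·0.2000) ≈ 0.8718
After '1': P(biased) = 0.85·0.8718 / (0.85·0.8718 + 0.5·0.1282) ≈ 0.9204
After '1': P(biased) = 0.85·0.9204 / (0.85·0.9204 + 0.5·0.0796) ≈ 0.9516
After '1': P(biased) = 0.85·0.9516 / (0.85·0.9516 + 0.5·0.0484) ≈ 0.9709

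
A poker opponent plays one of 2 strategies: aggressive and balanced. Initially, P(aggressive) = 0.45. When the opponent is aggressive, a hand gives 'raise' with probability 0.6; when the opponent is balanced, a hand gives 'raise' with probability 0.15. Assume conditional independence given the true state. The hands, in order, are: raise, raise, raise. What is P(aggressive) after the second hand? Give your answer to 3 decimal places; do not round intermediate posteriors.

0.929

After 'raise': P(aggressive) = 0.6·0.4500 / (0.6·0.4500 + 0.15·0.5500) ≈ 0.7660
After 'raise': P(aggressive) = 0.6·0.7660 / (0.6·0.7660 + 0.15·0.2340) ≈ 0.9290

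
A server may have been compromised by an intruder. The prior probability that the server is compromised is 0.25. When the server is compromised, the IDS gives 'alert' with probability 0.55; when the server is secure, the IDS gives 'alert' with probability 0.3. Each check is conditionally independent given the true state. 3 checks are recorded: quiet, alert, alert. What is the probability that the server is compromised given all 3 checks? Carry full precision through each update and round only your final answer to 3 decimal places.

0.419

Each posterior becomes the prior for the next update.
After 'quiet': P(compromised) = 0.45·0.2500 / (0.45·0.2500 + 0.7·0.7500) ≈ 0.1765
After 'alert': P(compromised) = 0.55·0.1765 / (0.55·0.1765 + 0.3·0.8235) ≈ 0.2821
After 'alert': P(compromised) = 0.55·0.2821 / (0.55·0.2821 + 0.3·0.7179) ≈ 0.4187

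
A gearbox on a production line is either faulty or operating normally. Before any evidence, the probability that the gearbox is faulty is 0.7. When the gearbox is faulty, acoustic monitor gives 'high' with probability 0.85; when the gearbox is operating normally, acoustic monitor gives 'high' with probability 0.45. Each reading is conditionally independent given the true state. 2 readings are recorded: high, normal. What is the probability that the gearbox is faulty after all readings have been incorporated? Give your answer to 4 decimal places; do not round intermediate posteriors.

After 'high': P(faulty) = 0.85·0.7000 / (0.85·0.7000 + 0.45·0.3000) ≈ 0.8151
After 'normal': P(faulty) = 0.15·0.8151 / (0.15·0.8151 + 0.55·0.1849) ≈ 0.5459

0.5459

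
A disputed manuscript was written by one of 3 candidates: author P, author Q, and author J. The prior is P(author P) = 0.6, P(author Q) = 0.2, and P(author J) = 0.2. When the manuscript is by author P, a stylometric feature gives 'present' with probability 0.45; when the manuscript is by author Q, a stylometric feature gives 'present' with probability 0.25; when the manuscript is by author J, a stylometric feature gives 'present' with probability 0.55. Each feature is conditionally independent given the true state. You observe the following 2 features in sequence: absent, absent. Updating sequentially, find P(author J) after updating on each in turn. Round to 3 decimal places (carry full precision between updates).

0.121

After 'absent': normaliser = 0.55·0.6000 + 0.75·0.2000 + 0.45·0.2000; P(author P) ≈ 0.5789, P(author Q) ≈ 0.2632, P(author J) ≈ 0.1579
After 'absent': normaliser = 0.55·0.5789 + 0.75·0.2632 + 0.45·0.1579; P(author P) ≈ 0.5426, P(author Q) ≈ 0.3363, P(author J) ≈ 0.1211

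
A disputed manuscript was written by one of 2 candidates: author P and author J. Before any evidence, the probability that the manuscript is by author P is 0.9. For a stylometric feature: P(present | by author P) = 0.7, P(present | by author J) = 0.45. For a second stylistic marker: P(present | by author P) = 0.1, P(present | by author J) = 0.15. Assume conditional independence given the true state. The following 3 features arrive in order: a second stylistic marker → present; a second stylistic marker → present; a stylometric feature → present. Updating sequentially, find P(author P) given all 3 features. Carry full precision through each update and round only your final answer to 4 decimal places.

0.8615

After a second stylistic marker='present': P(author P) = 0.1·0.9000 / (0.1·0.9000 + 0.15·0.1000) ≈ 0.8571
After a second stylistic marker='present': P(author P) = 0.1·0.8571 / (0.1·0.8571 + 0.15·0.1429) ≈ 0.8000
After a stylometric feature='present': P(author P) = 0.7·0.8000 / (0.7·0.8000 + 0.45·0.2000) ≈ 0.8615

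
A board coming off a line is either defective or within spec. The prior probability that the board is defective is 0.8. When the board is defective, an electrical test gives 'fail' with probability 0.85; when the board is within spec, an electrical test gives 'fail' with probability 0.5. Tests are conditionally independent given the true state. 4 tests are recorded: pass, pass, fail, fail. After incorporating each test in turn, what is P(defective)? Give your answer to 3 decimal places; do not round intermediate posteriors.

After 'pass': P(defective) = 0.15·0.8000 / (0.15·0.8000 + 0.5·0.2000) ≈ 0.5455
After 'pass': P(defective) = 0.15·0.5455 / (0.15·0.5455 + 0.5·0.4545) ≈ 0.2647
After 'fail': P(defective) = 0.85·0.2647 / (0.85·0.2647 + 0.5·0.7353) ≈ 0.3797
After 'fail': P(defective) = 0.85·0.3797 / (0.85·0.3797 + 0.5·0.6203) ≈ 0.5099

0.510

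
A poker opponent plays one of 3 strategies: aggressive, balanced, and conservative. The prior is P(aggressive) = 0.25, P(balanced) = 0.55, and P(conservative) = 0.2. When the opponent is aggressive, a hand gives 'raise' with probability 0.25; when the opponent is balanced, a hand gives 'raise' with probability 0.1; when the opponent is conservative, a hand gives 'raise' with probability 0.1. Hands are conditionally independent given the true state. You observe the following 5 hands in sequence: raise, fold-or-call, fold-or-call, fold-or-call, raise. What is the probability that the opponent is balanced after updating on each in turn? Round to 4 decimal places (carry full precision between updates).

Apply Bayes' rule sequentially, carrying P(balanced) forward.
After 'raise': normaliser = 0.25·0.2500 + 0.1·0.5500 + 0.1·0.2000; P(aggressive) ≈ 0.4545, P(balanced) ≈ 0.4000, P(conservative) ≈ 0.1455
After 'fold-or-call': normaliser = 0.75·0.4545 + 0.9·0.4000 + 0.9·0.1455; P(aggressive) ≈ 0.4098, P(balanced) ≈ 0.4328, P(conservative) ≈ 0.1574
After 'fold-or-call': normaliser = 0.75·0.4098 + 0.9·0.4328 + 0.9·0.1574; P(aggressive) ≈ 0.3666, P(balanced) ≈ 0.4645, P(conservative) ≈ 0.1689
After 'fold-or-call': normaliser = 0.75·0.3666 + 0.9·0.4645 + 0.9·0.1689; P(aggressive) ≈ 0.3254, P(balanced) ≈ 0.4947, P(conservative) ≈ 0.1799
After 'raise': normaliser = 0.25·0.3254 + 0.1·0.4947 + 0.1·0.1799; P(aggressive) ≈ 0.5466, P(balanced) ≈ 0.3325, P(conservative) ≈ 0.1209

0.3325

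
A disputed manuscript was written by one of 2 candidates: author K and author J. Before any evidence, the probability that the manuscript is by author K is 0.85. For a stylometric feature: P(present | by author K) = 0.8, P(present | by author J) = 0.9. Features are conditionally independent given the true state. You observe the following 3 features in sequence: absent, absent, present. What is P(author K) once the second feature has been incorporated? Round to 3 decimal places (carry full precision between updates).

Each posterior becomes the prior for the next update.
After 'absent': P(author K) = 0.2·0.8500 / (0.2·0.8500 + 0.1·0.1500) ≈ 0.9189
After 'absent': P(author K) = 0.2·0.9189 / (0.2·0.9189 + 0.1·0.0811) ≈ 0.9577

0.958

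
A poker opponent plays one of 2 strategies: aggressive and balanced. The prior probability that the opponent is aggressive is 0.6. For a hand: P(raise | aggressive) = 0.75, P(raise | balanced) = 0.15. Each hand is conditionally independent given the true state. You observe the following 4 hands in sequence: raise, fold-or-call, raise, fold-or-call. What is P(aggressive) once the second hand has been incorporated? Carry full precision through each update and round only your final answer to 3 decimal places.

After 'raise': P(aggressive) = 0.75·0.6000 / (0.75·0.6000 + 0.15·0.4000) ≈ 0.8824
After 'fold-or-call': P(aggressive) = 0.25·0.8824 / (0.25·0.8824 + 0.85·0.1176) ≈ 0.6881

0.688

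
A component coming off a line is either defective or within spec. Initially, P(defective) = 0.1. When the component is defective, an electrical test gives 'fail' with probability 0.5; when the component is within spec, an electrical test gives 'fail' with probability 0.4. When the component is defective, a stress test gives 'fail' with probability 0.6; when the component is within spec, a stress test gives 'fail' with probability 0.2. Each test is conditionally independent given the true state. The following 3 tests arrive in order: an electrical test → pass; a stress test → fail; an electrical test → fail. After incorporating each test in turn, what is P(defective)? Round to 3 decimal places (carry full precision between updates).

0.258

After an electrical test='pass': P(defective) = 0.5·0.1000 / (0.5·0.1000 + 0.6·0.9000) ≈ 0.0847
After a stress test='fail': P(defective) = 0.6·0.0847 / (0.6·0.0847 + 0.2·0.9153) ≈ 0.2174
After an electrical test='fail': P(defective) = 0.5·0.2174 / (0.5·0.2174 + 0.4·0.7826) ≈ 0.2577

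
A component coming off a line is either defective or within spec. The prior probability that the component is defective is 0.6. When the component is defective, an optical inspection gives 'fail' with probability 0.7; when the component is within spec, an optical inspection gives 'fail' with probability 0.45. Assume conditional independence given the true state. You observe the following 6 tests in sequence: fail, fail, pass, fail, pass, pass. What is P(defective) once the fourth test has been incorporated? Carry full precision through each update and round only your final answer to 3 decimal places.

0.755

After 'fail': P(defective) = 0.7·0.6000 / (0.7·0.6000 + 0.45·0.4000) ≈ 0.7000
After 'fail': P(defective) = 0.7·0.7000 / (0.7·0.7000 + 0.45·0.3000) ≈ 0.7840
After 'pass': P(defective) = 0.3·0.7840 / (0.3·0.7840 + 0.55·0.2160) ≈ 0.6644
After 'fail': P(defective) = 0.7·0.6644 / (0.7·0.6644 + 0.45·0.3356) ≈ 0.7549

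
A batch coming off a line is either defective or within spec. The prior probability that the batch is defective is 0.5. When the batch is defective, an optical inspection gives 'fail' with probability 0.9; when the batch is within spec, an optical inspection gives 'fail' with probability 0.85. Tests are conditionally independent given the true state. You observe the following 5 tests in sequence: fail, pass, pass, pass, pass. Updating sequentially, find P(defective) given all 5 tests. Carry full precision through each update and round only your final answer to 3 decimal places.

After 'fail': P(defective) = 0.9·0.5000 / (0.9·0.5000 + 0.85·0.5000) ≈ 0.5143
After 'pass': P(defective) = 0.1·0.5143 / (0.1·0.5143 + 0.15·0.4857) ≈ 0.4138
After 'pass': P(defective) = 0.1·0.4138 / (0.1·0.4138 + 0.15·0.5862) ≈ 0.3200
After 'pass': P(defective) = 0.1·0.3200 / (0.1·0.3200 + 0.15·0.6800) ≈ 0.2388
After 'pass': P(defective) = 0.1·0.2388 / (0.1·0.2388 + 0.15·0.7612) ≈ 0.1730

0.173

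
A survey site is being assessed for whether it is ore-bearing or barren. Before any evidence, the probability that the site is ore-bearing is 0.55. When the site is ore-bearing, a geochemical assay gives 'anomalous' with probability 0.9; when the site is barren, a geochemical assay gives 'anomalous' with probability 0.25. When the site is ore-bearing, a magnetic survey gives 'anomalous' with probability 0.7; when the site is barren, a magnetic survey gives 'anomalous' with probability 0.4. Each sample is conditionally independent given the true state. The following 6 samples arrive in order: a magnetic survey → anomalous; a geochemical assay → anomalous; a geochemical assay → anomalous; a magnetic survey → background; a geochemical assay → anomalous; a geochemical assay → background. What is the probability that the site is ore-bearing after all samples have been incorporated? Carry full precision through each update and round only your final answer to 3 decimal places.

0.869

Apply Bayes' rule sequentially, carrying P(ore) forward.
After a magnetic survey='anomalous': P(ore) = 0.7·0.5500 / (0.7·0.5500 + 0.4·0.4500) ≈ 0.6814
After a geochemical assay='anomalous': P(ore) = 0.9·0.6814 / (0.9·0.6814 + 0.25·0.3186) ≈ 0.8851
After a geochemical assay='anomalous': P(ore) = 0.9·0.8851 / (0.9·0.8851 + 0.25·0.1149) ≈ 0.9652
After a magnetic survey='background': P(ore) = 0.3·0.9652 / (0.3·0.9652 + 0.6·0.0348) ≈ 0.9327
After a geochemical assay='anomalous': P(ore) = 0.9·0.9327 / (0.9·0.9327 + 0.25·0.0673) ≈ 0.9804
After a geochemical assay='background': P(ore) = 0.1·0.9804 / (0.1·0.9804 + 0.75·0.0196) ≈ 0.8693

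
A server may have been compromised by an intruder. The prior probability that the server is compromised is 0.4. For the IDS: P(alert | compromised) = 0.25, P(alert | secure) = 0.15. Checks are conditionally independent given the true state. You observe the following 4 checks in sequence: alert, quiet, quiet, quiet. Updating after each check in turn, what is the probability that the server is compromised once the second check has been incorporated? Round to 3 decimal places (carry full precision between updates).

Apply Bayes' rule sequentially, carrying P(compromised) forward.
After 'alert': P(compromised) = 0.25·0.4000 / (0.25·0.4000 + 0.15·0.6000) ≈ 0.5263
After 'quiet': P(compromised) = 0.75·0.5263 / (0.75·0.5263 + 0.85·0.4737) ≈ 0.4950

0.495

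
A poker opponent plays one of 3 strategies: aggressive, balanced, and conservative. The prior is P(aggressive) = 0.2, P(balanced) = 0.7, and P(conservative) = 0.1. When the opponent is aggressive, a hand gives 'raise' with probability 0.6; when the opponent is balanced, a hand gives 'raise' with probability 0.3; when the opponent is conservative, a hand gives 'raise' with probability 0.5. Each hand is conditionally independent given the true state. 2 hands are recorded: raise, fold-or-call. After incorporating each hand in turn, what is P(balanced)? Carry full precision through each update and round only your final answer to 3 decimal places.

After 'raise': normaliser = 0.6·0.2000 + 0.3·0.7000 + 0.5·0.1000; P(aggressive) ≈ 0.3158, P(balanced) ≈ 0.5526, P(conservative) ≈ 0.1316
After 'fold-or-call': normaliser = 0.4·0.3158 + 0.7·0.5526 + 0.5·0.1316; P(aggressive) ≈ 0.2182, P(balanced) ≈ 0.6682, P(conservative) ≈ 0.1136

0.668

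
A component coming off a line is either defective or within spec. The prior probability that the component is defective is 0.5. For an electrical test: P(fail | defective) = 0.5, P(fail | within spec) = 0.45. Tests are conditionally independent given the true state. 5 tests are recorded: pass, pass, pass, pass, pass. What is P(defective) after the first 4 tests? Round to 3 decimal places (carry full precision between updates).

0.406

After 'pass': P(defective) = 0.5·0.5000 / (0.5·0.5000 + 0.55·0.5000) ≈ 0.4762
After 'pass': P(defective) = 0.5·0.4762 / (0.5·0.4762 + 0.55·0.5238) ≈ 0.4525
After 'pass': P(defective) = 0.5·0.4525 / (0.5·0.4525 + 0.55·0.5475) ≈ 0.4290
After 'pass': P(defective) = 0.5·0.4290 / (0.5·0.4290 + 0.55·0.5710) ≈ 0.4058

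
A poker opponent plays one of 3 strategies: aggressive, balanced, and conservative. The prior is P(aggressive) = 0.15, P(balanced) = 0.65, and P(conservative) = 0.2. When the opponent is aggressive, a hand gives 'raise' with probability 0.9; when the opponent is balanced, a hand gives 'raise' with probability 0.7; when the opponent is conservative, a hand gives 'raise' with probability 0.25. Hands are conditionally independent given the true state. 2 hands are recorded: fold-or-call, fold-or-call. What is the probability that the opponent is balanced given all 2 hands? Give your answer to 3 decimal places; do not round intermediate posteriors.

Each posterior becomes the prior for the next update.
After 'fold-or-call': normaliser = 0.1·0.1500 + 0.3·0.6500 + 0.75·0.2000; P(aggressive) ≈ 0.0417, P(balanced) ≈ 0.5417, P(conservative) ≈ 0.4167
After 'fold-or-call': normaliser = 0.1·0.0417 + 0.3·0.5417 + 0.75·0.4167; P(aggressive) ≈ 0.0087, P(balanced) ≈ 0.3391, P(conservative) ≈ 0.6522

0.339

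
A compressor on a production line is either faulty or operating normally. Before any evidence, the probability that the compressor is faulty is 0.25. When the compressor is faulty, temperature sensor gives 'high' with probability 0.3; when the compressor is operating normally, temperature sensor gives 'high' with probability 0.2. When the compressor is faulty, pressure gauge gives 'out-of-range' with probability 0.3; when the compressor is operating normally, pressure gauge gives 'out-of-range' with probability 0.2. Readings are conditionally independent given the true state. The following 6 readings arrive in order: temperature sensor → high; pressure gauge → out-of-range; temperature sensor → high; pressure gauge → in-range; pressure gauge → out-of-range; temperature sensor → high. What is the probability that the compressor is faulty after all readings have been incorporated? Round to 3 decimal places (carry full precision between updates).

Each posterior becomes the prior for the next update.
After temperature sensor='high': P(faulty) = 0.3·0.2500 / (0.3·0.2500 + 0.2·0.7500) ≈ 0.3333
After pressure gauge='out-of-range': P(faulty) = 0.3·0.3333 / (0.3·0.3333 + 0.2·0.6667) ≈ 0.4286
After temperature sensor='high': P(faulty) = 0.3·0.4286 / (0.3·0.4286 + 0.2·0.5714) ≈ 0.5294
After pressure gauge='in-range': P(faulty) = 0.7·0.5294 / (0.7·0.5294 + 0.8·0.4706) ≈ 0.4961
After pressure gauge='out-of-range': P(faulty) = 0.3·0.4961 / (0.3·0.4961 + 0.2·0.5039) ≈ 0.5962
After temperature sensor='high': P(faulty) = 0.3·0.5962 / (0.3·0.5962 + 0.2·0.4038) ≈ 0.6889

0.689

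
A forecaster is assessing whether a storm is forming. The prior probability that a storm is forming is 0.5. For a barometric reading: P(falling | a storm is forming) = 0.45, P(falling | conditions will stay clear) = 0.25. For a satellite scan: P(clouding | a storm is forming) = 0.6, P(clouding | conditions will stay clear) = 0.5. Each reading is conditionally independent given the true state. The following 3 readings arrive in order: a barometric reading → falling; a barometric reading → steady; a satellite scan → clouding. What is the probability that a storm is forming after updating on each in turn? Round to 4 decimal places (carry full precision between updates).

0.6130

After a barometric reading='falling': P(storm) = 0.45·0.5000 / (0.45·0.5000 + 0.25·0.5000) ≈ 0.6429
After a barometric reading='steady': P(storm) = 0.55·0.6429 / (0.55·0.6429 + 0.75·0.3571) ≈ 0.5690
After a satellite scan='clouding': P(storm) = 0.6·0.5690 / (0.6·0.5690 + 0.5·0.4310) ≈ 0.6130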